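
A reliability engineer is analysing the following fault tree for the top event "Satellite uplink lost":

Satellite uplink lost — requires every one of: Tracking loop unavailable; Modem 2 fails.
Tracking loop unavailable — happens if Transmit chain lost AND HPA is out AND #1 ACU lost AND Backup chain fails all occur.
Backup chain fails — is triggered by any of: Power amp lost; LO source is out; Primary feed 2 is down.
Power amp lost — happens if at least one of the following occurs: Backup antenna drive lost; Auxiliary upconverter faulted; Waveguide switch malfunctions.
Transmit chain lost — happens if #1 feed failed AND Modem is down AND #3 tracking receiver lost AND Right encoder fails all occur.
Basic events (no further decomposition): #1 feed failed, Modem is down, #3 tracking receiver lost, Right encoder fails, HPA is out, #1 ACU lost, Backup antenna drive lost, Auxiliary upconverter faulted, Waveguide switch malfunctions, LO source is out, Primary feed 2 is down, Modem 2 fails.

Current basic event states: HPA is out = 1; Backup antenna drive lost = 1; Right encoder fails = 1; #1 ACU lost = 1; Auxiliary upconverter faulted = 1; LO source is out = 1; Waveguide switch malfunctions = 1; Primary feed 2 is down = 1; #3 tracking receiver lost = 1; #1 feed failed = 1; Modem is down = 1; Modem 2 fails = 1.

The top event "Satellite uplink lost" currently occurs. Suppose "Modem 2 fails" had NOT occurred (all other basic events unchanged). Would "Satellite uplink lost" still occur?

Counterfactual: set "Modem 2 fails" to not occurred.
Transmit chain lost [AND]: #1 feed failed=occurs, Modem is down=occurs, #3 tracking receiver lost=occurs, Right encoder fails=occurs → all inputs occur → occurs.
Power amp lost [OR]: Backup antenna drive lost=occurs, Auxiliary upconverter faulted=occurs, Waveguide switch malfunctions=occurs → at least one input occurs → occurs.
Backup chain fails [OR]: Power amp lost=occurs, LO source is out=occurs, Primary feed 2 is down=occurs → at least one input occurs → occurs.
Tracking loop unavailable [AND]: Transmit chain lost=occurs, HPA is out=occurs, #1 ACU lost=occurs, Backup chain fails=occurs → all inputs occur → occurs.
Satellite uplink lost [AND]: Tracking loop unavailable=occurs, Modem 2 fails=not → not all inputs occur → does not occur.

No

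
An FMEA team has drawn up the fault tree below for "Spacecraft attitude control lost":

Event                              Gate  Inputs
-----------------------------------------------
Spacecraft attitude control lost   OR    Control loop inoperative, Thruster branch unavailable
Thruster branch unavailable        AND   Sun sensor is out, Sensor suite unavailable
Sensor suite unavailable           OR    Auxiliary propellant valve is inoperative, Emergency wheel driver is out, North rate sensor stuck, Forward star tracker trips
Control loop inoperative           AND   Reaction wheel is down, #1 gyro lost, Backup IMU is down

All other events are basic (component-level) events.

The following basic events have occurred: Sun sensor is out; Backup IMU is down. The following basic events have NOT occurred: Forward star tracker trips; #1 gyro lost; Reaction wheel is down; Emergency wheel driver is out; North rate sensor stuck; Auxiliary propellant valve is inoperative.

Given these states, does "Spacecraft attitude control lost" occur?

Control loop inoperative [AND]: Reaction wheel is down=not, #1 gyro lost=not, Backup IMU is down=occurs → not all inputs occur → does not occur.
Sensor suite unavailable [OR]: Auxiliary propellant valve is inoperative=not, Emergency wheel driver is out=not, North rate sensor stuck=not, Forward star tracker trips=not → no input occurs → does not occur.
Thruster branch unavailable [AND]: Sun sensor is out=occurs, Sensor suite unavailable=not → not all inputs occur → does not occur.
Spacecraft attitude control lost [OR]: Control loop inoperative=not, Thruster branch unavailable=not → no input occurs → does not occur.

No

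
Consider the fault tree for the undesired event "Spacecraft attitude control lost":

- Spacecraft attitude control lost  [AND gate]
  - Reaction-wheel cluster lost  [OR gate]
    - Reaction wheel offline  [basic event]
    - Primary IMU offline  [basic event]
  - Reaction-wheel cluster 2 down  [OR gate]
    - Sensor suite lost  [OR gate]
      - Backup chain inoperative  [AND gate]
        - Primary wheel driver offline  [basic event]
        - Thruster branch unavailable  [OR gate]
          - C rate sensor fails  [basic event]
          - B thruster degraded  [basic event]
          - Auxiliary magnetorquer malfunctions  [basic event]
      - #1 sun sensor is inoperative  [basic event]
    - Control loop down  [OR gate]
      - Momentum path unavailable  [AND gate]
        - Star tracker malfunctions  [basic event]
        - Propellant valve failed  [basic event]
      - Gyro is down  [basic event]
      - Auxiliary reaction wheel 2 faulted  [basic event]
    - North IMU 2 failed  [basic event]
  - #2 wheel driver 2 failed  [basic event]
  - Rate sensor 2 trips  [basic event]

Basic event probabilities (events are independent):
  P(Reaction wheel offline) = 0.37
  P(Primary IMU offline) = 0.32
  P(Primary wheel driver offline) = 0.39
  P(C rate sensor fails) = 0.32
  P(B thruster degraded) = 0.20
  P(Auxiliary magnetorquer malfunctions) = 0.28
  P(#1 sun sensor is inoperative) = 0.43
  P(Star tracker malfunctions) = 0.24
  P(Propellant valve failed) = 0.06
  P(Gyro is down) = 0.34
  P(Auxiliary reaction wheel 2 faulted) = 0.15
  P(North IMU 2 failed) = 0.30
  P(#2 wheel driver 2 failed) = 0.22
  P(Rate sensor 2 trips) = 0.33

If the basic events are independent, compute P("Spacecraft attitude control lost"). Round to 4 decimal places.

P(Reaction-wheel cluster lost) [OR] = 1 − (1−0.37) × (1−0.32) = 0.571600
P(Thruster branch unavailable) [OR] = 1 − (1−0.32) × (1−0.20) × (1−0.28) = 0.608320
P(Backup chain inoperative) [AND] = 0.39 × 0.608320 = 0.237245
P(Sensor suite lost) [OR] = 1 − (1−0.237245) × (1−0.43) = 0.565230
P(Momentum path unavailable) [AND] = 0.24 × 0.06 = 0.014400
P(Control loop down) [OR] = 1 − (1−0.014400) × (1−0.34) × (1−0.15) = 0.447078
P(Reaction-wheel cluster 2 down) [OR] = 1 − (1−0.565230) × (1−0.447078) × (1−0.30) = 0.831724
P(Spacecraft attitude control lost) [AND] = 0.571600 × 0.831724 × 0.22 × 0.33 = 0.034515
Rounded to 4 decimal places: P(Spacecraft attitude control lost) ≈ 0.0345.

0.0345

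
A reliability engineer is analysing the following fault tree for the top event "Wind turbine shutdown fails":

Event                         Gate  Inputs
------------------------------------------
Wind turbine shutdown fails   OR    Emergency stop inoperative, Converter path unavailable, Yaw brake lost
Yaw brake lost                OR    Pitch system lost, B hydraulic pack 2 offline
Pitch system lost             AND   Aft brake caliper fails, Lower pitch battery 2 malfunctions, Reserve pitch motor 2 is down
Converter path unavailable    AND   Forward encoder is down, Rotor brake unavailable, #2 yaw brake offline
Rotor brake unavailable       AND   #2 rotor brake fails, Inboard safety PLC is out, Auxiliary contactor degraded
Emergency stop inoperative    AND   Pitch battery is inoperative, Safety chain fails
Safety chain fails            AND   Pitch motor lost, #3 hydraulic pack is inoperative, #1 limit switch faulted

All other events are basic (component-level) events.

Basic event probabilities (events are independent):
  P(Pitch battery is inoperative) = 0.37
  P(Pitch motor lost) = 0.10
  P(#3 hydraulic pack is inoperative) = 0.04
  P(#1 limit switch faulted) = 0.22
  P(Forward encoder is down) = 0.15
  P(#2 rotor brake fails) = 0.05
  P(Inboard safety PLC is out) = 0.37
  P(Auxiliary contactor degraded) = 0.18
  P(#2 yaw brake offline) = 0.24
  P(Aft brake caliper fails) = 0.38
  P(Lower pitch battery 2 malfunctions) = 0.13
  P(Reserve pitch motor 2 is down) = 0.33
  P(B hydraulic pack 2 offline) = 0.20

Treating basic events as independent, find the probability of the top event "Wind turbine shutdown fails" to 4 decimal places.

P(Safety chain fails) [AND] = 0.10 × 0.04 × 0.22 = 0.000880
P(Emergency stop inoperative) [AND] = 0.37 × 0.000880 = 0.000326
P(Rotor brake unavailable) [AND] = 0.05 × 0.37 × 0.18 = 0.003330
P(Converter path unavailable) [AND] = 0.15 × 0.003330 × 0.24 = 0.000120
P(Pitch system lost) [AND] = 0.38 × 0.13 × 0.33 = 0.016302
P(Yaw brake lost) [OR] = 1 − (1−0.016302) × (1−0.20) = 0.213042
P(Wind turbine shutdown fails) [OR] = 1 − (1−0.000326) × (1−0.000120) × (1−0.213042) = 0.213393
Rounded to 4 decimal places: P(Wind turbine shutdown fails) ≈ 0.2134.

0.2134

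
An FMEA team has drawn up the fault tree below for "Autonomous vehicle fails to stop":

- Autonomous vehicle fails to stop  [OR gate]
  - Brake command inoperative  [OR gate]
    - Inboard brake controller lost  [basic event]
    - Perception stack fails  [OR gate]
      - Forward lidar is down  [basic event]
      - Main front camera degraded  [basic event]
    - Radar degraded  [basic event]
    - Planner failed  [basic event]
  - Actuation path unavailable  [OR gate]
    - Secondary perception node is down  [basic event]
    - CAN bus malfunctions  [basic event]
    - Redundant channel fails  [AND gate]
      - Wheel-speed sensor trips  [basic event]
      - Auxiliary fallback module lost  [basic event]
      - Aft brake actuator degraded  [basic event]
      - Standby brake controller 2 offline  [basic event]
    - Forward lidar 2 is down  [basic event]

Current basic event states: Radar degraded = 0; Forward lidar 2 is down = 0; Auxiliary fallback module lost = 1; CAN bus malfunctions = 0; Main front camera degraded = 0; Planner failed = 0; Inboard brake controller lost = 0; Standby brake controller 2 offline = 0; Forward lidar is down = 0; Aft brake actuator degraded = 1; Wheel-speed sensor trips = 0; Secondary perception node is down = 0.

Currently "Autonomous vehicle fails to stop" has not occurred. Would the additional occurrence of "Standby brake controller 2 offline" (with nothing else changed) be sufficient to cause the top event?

No

Counterfactual: set "Standby brake controller 2 offline" to occurred.
Perception stack fails [OR]: Forward lidar is down=not, Main front camera degraded=not → no input occurs → does not occur.
Brake command inoperative [OR]: Inboard brake controller lost=not, Perception stack fails=not, Radar degraded=not, Planner failed=not → no input occurs → does not occur.
Redundant channel fails [AND]: Wheel-speed sensor trips=not, Auxiliary fallback module lost=occurs, Aft brake actuator degraded=occurs, Standby brake controller 2 offline=occurs → not all inputs occur → does not occur.
Actuation path unavailable [OR]: Secondary perception node is down=not, CAN bus malfunctions=not, Redundant channel fails=not, Forward lidar 2 is down=not → no input occurs → does not occur.
Autonomous vehicle fails to stop [OR]: Brake command inoperative=not, Actuation path unavailable=not → no input occurs → does not occur.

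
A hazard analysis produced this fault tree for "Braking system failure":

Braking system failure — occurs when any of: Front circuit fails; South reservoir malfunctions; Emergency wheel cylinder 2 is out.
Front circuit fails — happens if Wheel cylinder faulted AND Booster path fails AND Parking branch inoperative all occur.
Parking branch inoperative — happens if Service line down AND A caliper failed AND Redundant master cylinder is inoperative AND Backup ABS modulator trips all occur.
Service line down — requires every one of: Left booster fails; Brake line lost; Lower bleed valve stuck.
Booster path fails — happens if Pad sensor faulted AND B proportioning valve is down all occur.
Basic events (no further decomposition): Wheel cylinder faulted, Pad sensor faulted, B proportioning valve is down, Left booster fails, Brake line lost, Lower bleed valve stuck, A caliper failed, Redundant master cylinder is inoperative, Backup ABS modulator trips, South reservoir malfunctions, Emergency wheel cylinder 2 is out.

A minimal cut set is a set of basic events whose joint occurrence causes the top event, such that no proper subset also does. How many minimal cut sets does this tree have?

Booster path fails [AND]: one cut set from each child combined → 1 × 1 = 1 cut set(s).
Service line down [AND]: one cut set from each child combined → 1 × 1 × 1 = 1 cut set(s).
Parking branch inoperative [AND]: one cut set from each child combined → 1 × 1 × 1 × 1 = 1 cut set(s).
Front circuit fails [AND]: one cut set from each child combined → 1 × 1 × 1 = 1 cut set(s).
Braking system failure [OR]: union of children's cut sets → 3 cut set(s).
Minimal cut sets: {A caliper failed, B proportioning valve is down, Backup ABS modulator trips, Brake line lost, Left booster fails, Lower bleed valve stuck, Pad sensor faulted, Redundant master cylinder is inoperative, Wheel cylinder faulted}; {South reservoir malfunctions}; {Emergency wheel cylinder 2 is out}.

3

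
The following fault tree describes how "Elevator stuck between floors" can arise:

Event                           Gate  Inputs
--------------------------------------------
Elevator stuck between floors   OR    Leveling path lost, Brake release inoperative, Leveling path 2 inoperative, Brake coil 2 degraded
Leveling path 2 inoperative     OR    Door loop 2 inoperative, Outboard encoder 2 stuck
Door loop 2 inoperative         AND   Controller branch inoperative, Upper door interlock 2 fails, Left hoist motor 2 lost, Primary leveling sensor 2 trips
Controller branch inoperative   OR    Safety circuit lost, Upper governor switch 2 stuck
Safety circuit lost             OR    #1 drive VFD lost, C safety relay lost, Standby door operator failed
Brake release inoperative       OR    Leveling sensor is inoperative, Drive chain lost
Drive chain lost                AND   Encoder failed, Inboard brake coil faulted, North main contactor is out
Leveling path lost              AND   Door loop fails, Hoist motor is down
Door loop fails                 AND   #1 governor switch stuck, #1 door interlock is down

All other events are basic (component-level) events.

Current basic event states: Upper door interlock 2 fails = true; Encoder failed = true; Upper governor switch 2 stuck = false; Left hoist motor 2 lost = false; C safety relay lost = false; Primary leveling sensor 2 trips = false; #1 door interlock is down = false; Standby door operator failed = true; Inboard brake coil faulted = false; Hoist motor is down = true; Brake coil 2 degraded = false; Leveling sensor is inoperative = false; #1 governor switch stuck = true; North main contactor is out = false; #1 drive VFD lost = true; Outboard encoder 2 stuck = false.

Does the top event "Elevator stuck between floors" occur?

No

Door loop fails [AND]: #1 governor switch stuck=occurs, #1 door interlock is down=not → not all inputs occur → does not occur.
Leveling path lost [AND]: Door loop fails=not, Hoist motor is down=occurs → not all inputs occur → does not occur.
Drive chain lost [AND]: Encoder failed=occurs, Inboard brake coil faulted=not, North main contactor is out=not → not all inputs occur → does not occur.
Brake release inoperative [OR]: Leveling sensor is inoperative=not, Drive chain lost=not → no input occurs → does not occur.
Safety circuit lost [OR]: #1 drive VFD lost=occurs, C safety relay lost=not, Standby door operator failed=occurs → at least one input occurs → occurs.
Controller branch inoperative [OR]: Safety circuit lost=occurs, Upper governor switch 2 stuck=not → at least one input occurs → occurs.
Door loop 2 inoperative [AND]: Controller branch inoperative=occurs, Upper door interlock 2 fails=occurs, Left hoist motor 2 lost=not, Primary leveling sensor 2 trips=not → not all inputs occur → does not occur.
Leveling path 2 inoperative [OR]: Door loop 2 inoperative=not, Outboard encoder 2 stuck=not → no input occurs → does not occur.
Elevator stuck between floors [OR]: Leveling path lost=not, Brake release inoperative=not, Leveling path 2 inoperative=not, Brake coil 2 degraded=not → no input occurs → does not occur.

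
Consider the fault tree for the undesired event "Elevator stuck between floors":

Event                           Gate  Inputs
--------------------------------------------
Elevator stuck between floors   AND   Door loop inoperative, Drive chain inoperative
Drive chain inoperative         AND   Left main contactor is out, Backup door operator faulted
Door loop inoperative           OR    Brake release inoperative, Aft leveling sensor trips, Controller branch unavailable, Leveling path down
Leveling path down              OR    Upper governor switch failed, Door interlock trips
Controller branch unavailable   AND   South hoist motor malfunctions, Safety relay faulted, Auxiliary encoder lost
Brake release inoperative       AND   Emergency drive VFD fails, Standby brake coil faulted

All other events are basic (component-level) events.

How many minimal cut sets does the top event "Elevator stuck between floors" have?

5

Brake release inoperative [AND]: one cut set from each child combined → 1 × 1 = 1 cut set(s).
Controller branch unavailable [AND]: one cut set from each child combined → 1 × 1 × 1 = 1 cut set(s).
Leveling path down [OR]: union of children's cut sets → 2 cut set(s).
Door loop inoperative [OR]: union of children's cut sets → 5 cut set(s).
Drive chain inoperative [AND]: one cut set from each child combined → 1 × 1 = 1 cut set(s).
Elevator stuck between floors [AND]: one cut set from each child combined → 5 × 1 = 5 cut set(s).
Minimal cut sets: {Backup door operator faulted, Emergency drive VFD fails, Left main contactor is out, Standby brake coil faulted}; {Aft leveling sensor trips, Backup door operator faulted, Left main contactor is out}; {Auxiliary encoder lost, Backup door operator faulted, Left main contactor is out, Safety relay faulted, South hoist motor malfunctions}; {Backup door operator faulted, Left main contactor is out, Upper governor switch failed}; {Backup door operator faulted, Door interlock trips, Left main contactor is out}.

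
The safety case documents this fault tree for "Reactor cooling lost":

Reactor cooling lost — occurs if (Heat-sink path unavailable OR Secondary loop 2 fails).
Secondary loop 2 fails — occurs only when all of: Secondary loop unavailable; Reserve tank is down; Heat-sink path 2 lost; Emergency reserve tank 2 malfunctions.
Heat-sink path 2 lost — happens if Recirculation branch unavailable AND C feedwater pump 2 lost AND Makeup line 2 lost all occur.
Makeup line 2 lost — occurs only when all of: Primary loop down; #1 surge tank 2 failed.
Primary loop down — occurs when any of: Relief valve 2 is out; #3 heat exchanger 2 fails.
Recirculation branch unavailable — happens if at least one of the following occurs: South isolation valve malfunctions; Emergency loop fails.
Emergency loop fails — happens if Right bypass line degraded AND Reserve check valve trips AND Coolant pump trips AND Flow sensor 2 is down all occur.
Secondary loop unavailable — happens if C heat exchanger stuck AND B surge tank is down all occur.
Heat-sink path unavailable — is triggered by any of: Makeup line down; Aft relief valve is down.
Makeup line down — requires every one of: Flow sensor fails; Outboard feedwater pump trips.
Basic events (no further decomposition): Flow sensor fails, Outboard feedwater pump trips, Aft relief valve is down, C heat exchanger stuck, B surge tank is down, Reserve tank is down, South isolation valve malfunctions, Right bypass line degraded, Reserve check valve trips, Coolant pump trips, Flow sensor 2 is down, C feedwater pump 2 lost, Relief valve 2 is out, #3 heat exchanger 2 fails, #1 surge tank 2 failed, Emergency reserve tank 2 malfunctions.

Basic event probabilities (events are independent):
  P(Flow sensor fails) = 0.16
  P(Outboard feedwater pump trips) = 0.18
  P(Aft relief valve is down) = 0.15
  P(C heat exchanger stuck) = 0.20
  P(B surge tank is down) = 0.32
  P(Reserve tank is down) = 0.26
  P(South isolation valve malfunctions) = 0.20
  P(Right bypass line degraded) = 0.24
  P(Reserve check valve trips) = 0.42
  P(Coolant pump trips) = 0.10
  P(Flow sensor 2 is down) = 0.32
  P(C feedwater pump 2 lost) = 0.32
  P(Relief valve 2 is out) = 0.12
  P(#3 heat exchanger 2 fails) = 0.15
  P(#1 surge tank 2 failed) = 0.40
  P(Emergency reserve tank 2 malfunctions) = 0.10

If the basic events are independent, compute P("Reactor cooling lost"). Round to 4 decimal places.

P(Makeup line down) [AND] = 0.16 × 0.18 = 0.028800
P(Heat-sink path unavailable) [OR] = 1 − (1−0.028800) × (1−0.15) = 0.174480
P(Secondary loop unavailable) [AND] = 0.20 × 0.32 = 0.064000
P(Emergency loop fails) [AND] = 0.24 × 0.42 × 0.10 × 0.32 = 0.003226
P(Recirculation branch unavailable) [OR] = 1 − (1−0.20) × (1−0.003226) = 0.202581
P(Primary loop down) [OR] = 1 − (1−0.12) × (1−0.15) = 0.252000
P(Makeup line 2 lost) [AND] = 0.252000 × 0.40 = 0.100800
P(Heat-sink path 2 lost) [AND] = 0.202581 × 0.32 × 0.100800 = 0.006534
P(Secondary loop 2 fails) [AND] = 0.064000 × 0.26 × 0.006534 × 0.10 = 0.000011
P(Reactor cooling lost) [OR] = 1 − (1−0.174480) × (1−0.000011) = 0.174489
Rounded to 4 decimal places: P(Reactor cooling lost) ≈ 0.1745.

0.1745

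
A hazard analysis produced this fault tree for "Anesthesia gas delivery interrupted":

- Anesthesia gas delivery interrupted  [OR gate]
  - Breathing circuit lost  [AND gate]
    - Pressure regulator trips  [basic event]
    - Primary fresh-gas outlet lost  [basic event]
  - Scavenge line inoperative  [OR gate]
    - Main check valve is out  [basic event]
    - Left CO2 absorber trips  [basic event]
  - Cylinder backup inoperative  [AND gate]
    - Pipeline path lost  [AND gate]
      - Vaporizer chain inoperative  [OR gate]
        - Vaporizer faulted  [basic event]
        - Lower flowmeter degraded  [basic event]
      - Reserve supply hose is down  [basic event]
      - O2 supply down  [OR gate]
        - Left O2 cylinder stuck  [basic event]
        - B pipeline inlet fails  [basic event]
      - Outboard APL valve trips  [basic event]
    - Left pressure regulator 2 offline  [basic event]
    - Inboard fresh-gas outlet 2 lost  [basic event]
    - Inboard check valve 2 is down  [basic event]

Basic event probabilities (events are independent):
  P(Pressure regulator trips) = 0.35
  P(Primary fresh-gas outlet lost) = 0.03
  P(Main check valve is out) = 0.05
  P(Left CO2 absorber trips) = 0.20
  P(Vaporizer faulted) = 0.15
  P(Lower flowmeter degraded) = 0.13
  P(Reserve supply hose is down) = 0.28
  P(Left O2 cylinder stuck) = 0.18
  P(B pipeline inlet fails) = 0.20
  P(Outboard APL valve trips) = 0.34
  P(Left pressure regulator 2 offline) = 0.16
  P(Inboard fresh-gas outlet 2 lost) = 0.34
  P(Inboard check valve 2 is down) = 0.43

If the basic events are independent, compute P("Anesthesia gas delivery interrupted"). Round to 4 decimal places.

0.2481

P(Breathing circuit lost) [AND] = 0.35 × 0.03 = 0.010500
P(Scavenge line inoperative) [OR] = 1 − (1−0.05) × (1−0.20) = 0.240000
P(Vaporizer chain inoperative) [OR] = 1 − (1−0.15) × (1−0.13) = 0.260500
P(O2 supply down) [OR] = 1 − (1−0.18) × (1−0.20) = 0.344000
P(Pipeline path lost) [AND] = 0.260500 × 0.28 × 0.344000 × 0.34 = 0.008531
P(Cylinder backup inoperative) [AND] = 0.008531 × 0.16 × 0.34 × 0.43 = 0.000200
P(Anesthesia gas delivery interrupted) [OR] = 1 − (1−0.010500) × (1−0.240000) × (1−0.000200) = 0.248130
Rounded to 4 decimal places: P(Anesthesia gas delivery interrupted) ≈ 0.2481.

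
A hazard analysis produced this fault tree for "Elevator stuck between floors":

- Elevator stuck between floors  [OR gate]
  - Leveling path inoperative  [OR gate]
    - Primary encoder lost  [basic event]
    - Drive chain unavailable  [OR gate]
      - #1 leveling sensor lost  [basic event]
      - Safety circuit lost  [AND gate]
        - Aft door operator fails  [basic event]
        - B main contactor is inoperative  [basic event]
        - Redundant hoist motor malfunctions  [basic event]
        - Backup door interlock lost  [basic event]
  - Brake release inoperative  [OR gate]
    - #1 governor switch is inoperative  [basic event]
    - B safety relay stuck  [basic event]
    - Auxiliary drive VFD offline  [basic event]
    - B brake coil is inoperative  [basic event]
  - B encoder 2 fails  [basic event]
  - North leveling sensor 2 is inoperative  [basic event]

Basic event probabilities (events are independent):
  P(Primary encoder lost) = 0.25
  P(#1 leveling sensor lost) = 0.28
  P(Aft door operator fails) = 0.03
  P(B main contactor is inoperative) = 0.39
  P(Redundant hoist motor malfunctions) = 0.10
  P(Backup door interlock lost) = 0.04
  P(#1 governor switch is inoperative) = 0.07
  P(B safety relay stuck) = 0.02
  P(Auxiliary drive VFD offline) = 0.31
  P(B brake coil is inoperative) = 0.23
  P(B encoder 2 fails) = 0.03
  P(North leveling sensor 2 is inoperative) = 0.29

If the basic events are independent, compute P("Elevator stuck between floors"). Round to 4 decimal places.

P(Safety circuit lost) [AND] = 0.03 × 0.39 × 0.10 × 0.04 = 0.000047
P(Drive chain unavailable) [OR] = 1 − (1−0.28) × (1−0.000047) = 0.280034
P(Leveling path inoperative) [OR] = 1 − (1−0.25) × (1−0.280034) = 0.460026
P(Brake release inoperative) [OR] = 1 − (1−0.07) × (1−0.02) × (1−0.31) × (1−0.23) = 0.515773
P(Elevator stuck between floors) [OR] = 1 − (1−0.460026) × (1−0.515773) × (1−0.03) × (1−0.29) = 0.819926
Rounded to 4 decimal places: P(Elevator stuck between floors) ≈ 0.8199.

0.8199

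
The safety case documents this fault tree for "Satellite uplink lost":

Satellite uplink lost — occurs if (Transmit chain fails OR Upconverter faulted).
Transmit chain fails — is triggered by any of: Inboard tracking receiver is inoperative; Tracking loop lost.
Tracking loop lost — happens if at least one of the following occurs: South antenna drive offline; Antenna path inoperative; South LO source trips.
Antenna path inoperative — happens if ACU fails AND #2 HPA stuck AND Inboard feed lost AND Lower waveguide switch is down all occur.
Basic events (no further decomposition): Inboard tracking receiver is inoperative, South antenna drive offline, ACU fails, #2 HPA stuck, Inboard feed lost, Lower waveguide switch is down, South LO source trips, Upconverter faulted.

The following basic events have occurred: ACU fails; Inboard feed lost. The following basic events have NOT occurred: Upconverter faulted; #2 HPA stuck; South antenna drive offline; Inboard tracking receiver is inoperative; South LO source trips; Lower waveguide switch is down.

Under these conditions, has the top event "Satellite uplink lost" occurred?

No

Antenna path inoperative [AND]: ACU fails=occurs, #2 HPA stuck=not, Inboard feed lost=occurs, Lower waveguide switch is down=not → not all inputs occur → does not occur.
Tracking loop lost [OR]: South antenna drive offline=not, Antenna path inoperative=not, South LO source trips=not → no input occurs → does not occur.
Transmit chain fails [OR]: Inboard tracking receiver is inoperative=not, Tracking loop lost=not → no input occurs → does not occur.
Satellite uplink lost [OR]: Transmit chain fails=not, Upconverter faulted=not → no input occurs → does not occur.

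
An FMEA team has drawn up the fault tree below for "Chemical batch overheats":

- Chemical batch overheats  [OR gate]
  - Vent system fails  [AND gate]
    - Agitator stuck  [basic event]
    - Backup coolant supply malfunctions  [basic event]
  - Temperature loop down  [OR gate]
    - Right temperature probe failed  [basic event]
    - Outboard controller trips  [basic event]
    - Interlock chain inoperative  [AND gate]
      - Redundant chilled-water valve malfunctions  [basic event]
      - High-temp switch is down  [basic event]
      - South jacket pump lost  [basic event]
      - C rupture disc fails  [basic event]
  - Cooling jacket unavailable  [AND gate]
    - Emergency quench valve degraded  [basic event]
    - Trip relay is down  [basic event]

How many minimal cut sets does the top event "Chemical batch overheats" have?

Vent system fails [AND]: one cut set from each child combined → 1 × 1 = 1 cut set(s).
Interlock chain inoperative [AND]: one cut set from each child combined → 1 × 1 × 1 × 1 = 1 cut set(s).
Temperature loop down [OR]: union of children's cut sets → 3 cut set(s).
Cooling jacket unavailable [AND]: one cut set from each child combined → 1 × 1 = 1 cut set(s).
Chemical batch overheats [OR]: union of children's cut sets → 5 cut set(s).
Minimal cut sets: {Agitator stuck, Backup coolant supply malfunctions}; {Right temperature probe failed}; {Outboard controller trips}; {C rupture disc fails, High-temp switch is down, Redundant chilled-water valve malfunctions, South jacket pump lost}; {Emergency quench valve degraded, Trip relay is down}.

5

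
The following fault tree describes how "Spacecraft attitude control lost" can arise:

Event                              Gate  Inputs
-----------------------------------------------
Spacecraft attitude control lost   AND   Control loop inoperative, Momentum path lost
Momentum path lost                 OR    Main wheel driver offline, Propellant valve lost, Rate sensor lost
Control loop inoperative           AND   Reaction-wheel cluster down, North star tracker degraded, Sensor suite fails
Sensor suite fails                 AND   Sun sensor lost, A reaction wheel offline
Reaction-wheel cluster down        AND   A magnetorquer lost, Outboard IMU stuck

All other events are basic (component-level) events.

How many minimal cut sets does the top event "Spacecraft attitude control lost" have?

3

Reaction-wheel cluster down [AND]: one cut set from each child combined → 1 × 1 = 1 cut set(s).
Sensor suite fails [AND]: one cut set from each child combined → 1 × 1 = 1 cut set(s).
Control loop inoperative [AND]: one cut set from each child combined → 1 × 1 × 1 = 1 cut set(s).
Momentum path lost [OR]: union of children's cut sets → 3 cut set(s).
Spacecraft attitude control lost [AND]: one cut set from each child combined → 1 × 3 = 3 cut set(s).
Minimal cut sets: {A magnetorquer lost, A reaction wheel offline, Main wheel driver offline, North star tracker degraded, Outboard IMU stuck, Sun sensor lost}; {A magnetorquer lost, A reaction wheel offline, North star tracker degraded, Outboard IMU stuck, Propellant valve lost, Sun sensor lost}; {A magnetorquer lost, A reaction wheel offline, North star tracker degraded, Outboard IMU stuck, Rate sensor lost, Sun sensor lost}.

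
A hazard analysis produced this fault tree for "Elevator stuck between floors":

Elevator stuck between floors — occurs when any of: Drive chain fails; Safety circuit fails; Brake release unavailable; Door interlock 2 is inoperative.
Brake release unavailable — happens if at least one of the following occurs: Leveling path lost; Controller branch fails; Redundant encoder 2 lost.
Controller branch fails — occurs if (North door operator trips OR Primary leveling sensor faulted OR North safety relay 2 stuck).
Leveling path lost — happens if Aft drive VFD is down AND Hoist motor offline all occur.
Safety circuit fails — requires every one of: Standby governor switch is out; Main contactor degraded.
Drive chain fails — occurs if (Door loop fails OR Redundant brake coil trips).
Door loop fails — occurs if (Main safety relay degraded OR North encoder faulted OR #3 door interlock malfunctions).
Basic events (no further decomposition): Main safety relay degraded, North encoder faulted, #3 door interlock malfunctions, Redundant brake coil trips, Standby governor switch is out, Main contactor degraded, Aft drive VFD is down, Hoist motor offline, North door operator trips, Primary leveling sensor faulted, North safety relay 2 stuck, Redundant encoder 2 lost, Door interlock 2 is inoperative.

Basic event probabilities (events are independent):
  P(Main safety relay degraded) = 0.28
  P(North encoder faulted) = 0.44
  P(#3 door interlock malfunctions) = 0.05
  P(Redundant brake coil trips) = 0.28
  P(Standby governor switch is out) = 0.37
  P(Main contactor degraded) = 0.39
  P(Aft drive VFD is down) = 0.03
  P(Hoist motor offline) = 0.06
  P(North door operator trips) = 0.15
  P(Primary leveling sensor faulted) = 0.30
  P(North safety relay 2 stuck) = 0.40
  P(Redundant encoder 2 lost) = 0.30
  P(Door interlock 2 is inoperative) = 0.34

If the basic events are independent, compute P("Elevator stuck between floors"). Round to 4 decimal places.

0.9611

P(Door loop fails) [OR] = 1 − (1−0.28) × (1−0.44) × (1−0.05) = 0.616960
P(Drive chain fails) [OR] = 1 − (1−0.616960) × (1−0.28) = 0.724211
P(Safety circuit fails) [AND] = 0.37 × 0.39 = 0.144300
P(Leveling path lost) [AND] = 0.03 × 0.06 = 0.001800
P(Controller branch fails) [OR] = 1 − (1−0.15) × (1−0.30) × (1−0.40) = 0.643000
P(Brake release unavailable) [OR] = 1 − (1−0.001800) × (1−0.643000) × (1−0.30) = 0.750550
P(Elevator stuck between floors) [OR] = 1 − (1−0.724211) × (1−0.144300) × (1−0.750550) × (1−0.34) = 0.961147
Rounded to 4 decimal places: P(Elevator stuck between floors) ≈ 0.9611.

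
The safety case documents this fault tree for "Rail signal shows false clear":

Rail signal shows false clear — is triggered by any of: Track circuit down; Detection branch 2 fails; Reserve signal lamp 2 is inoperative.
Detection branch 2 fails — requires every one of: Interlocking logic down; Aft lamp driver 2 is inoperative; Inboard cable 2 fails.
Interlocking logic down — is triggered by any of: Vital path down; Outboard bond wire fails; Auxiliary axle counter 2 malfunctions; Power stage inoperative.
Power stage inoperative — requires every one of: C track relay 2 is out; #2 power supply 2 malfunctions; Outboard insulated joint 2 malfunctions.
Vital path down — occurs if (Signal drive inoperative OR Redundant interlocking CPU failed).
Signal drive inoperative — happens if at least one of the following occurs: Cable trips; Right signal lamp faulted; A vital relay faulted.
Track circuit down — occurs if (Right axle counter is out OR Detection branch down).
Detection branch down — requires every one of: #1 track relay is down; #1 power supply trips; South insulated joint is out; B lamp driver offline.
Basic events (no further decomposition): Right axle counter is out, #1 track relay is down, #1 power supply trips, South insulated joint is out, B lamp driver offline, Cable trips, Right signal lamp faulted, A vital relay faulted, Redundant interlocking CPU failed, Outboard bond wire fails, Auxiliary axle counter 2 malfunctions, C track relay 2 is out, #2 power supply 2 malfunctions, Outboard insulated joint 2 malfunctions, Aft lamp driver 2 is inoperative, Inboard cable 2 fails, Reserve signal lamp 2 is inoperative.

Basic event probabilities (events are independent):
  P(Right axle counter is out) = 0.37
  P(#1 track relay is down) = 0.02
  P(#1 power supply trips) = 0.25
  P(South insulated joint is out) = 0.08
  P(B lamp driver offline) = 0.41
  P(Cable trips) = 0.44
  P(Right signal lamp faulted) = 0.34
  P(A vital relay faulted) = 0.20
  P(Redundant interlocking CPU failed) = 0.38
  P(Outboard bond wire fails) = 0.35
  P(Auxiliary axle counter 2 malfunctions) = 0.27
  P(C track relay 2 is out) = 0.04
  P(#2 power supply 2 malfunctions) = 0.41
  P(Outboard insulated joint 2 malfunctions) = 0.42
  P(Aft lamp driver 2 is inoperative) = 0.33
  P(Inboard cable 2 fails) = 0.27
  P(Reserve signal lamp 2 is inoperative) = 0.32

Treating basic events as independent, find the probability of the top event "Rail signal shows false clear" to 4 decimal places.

0.6065

P(Detection branch down) [AND] = 0.02 × 0.25 × 0.08 × 0.41 = 0.000164
P(Track circuit down) [OR] = 1 − (1−0.37) × (1−0.000164) = 0.370103
P(Signal drive inoperative) [OR] = 1 − (1−0.44) × (1−0.34) × (1−0.20) = 0.704320
P(Vital path down) [OR] = 1 − (1−0.704320) × (1−0.38) = 0.816678
P(Power stage inoperative) [AND] = 0.04 × 0.41 × 0.42 = 0.006888
P(Interlocking logic down) [OR] = 1 − (1−0.816678) × (1−0.35) × (1−0.27) × (1−0.006888) = 0.913613
P(Detection branch 2 fails) [AND] = 0.913613 × 0.33 × 0.27 = 0.081403
P(Rail signal shows false clear) [OR] = 1 − (1−0.370103) × (1−0.081403) × (1−0.32) = 0.606537
Rounded to 4 decimal places: P(Rail signal shows false clear) ≈ 0.6065.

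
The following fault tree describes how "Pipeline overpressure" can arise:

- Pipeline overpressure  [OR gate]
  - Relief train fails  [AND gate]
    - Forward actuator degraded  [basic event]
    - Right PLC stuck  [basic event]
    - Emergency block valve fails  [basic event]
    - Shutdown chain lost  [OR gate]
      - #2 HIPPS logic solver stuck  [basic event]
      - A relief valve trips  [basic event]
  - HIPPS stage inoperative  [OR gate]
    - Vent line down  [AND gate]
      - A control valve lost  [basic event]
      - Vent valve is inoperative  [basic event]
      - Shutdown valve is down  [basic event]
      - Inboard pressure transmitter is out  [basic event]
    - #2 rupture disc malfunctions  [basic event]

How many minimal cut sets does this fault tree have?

4

Shutdown chain lost [OR]: union of children's cut sets → 2 cut set(s).
Relief train fails [AND]: one cut set from each child combined → 1 × 1 × 1 × 2 = 2 cut set(s).
Vent line down [AND]: one cut set from each child combined → 1 × 1 × 1 × 1 = 1 cut set(s).
HIPPS stage inoperative [OR]: union of children's cut sets → 2 cut set(s).
Pipeline overpressure [OR]: union of children's cut sets → 4 cut set(s).
Minimal cut sets: {#2 HIPPS logic solver stuck, Emergency block valve fails, Forward actuator degraded, Right PLC stuck}; {A relief valve trips, Emergency block valve fails, Forward actuator degraded, Right PLC stuck}; {A control valve lost, Inboard pressure transmitter is out, Shutdown valve is down, Vent valve is inoperative}; {#2 rupture disc malfunctions}.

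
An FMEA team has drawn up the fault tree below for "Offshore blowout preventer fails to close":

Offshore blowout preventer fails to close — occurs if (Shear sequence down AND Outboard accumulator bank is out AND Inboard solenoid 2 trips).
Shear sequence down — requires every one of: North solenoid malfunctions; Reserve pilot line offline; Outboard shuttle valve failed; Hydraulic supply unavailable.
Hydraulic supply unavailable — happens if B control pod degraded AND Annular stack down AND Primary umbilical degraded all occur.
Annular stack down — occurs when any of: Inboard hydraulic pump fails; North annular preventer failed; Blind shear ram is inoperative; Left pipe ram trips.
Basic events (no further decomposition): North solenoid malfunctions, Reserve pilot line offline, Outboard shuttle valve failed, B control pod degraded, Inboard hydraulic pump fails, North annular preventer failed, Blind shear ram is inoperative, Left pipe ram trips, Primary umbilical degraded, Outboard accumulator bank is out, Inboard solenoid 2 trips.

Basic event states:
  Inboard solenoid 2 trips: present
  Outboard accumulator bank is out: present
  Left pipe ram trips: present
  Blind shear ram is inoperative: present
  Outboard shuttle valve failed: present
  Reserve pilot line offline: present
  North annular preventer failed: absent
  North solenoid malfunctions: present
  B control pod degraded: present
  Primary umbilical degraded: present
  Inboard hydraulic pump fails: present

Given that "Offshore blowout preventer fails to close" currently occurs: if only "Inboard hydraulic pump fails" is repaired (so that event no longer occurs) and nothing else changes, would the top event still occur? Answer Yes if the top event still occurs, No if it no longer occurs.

Counterfactual: set "Inboard hydraulic pump fails" to not occurred.
Annular stack down [OR]: Inboard hydraulic pump fails=not, North annular preventer failed=not, Blind shear ram is inoperative=occurs, Left pipe ram trips=occurs → at least one input occurs → occurs.
Hydraulic supply unavailable [AND]: B control pod degraded=occurs, Annular stack down=occurs, Primary umbilical degraded=occurs → all inputs occur → occurs.
Shear sequence down [AND]: North solenoid malfunctions=occurs, Reserve pilot line offline=occurs, Outboard shuttle valve failed=occurs, Hydraulic supply unavailable=occurs → all inputs occur → occurs.
Offshore blowout preventer fails to close [AND]: Shear sequence down=occurs, Outboard accumulator bank is out=occurs, Inboard solenoid 2 trips=occurs → all inputs occur → occurs.

Yes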